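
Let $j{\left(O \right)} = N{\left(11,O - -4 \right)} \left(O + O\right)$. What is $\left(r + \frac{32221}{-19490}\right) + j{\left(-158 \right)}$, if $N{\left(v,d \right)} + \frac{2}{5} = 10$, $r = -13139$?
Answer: $- \frac{63047239}{3898} \approx -16174.0$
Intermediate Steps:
$N{\left(v,d \right)} = \frac{48}{5}$ ($N{\left(v,d \right)} = - \frac{2}{5} + 10 = \frac{48}{5}$)
$j{\left(O \right)} = \frac{96 O}{5}$ ($j{\left(O \right)} = \frac{48 \left(O + O\right)}{5} = \frac{48 \cdot 2 O}{5} = \frac{96 O}{5}$)
$\left(r + \frac{32221}{-19490}\right) + j{\left(-158 \right)} = \left(-13139 + \frac{32221}{-19490}\right) + \frac{96}{5} \left(-158\right) = \left(-13139 + 32221 \left(- \frac{1}{19490}\right)\right) - \frac{15168}{5} = \left(-13139 - \frac{32221}{19490}\right) - \frac{15168}{5} = - \frac{256111331}{19490} - \frac{15168}{5} = - \frac{63047239}{3898}$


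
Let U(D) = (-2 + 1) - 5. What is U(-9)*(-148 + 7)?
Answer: 846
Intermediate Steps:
U(D) = -6 (U(D) = -1 - 5 = -6)
U(-9)*(-148 + 7) = -6*(-148 + 7) = -6*(-141) = 846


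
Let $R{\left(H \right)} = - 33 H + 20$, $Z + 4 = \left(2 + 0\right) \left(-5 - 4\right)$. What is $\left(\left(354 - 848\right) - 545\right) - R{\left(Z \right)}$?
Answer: $-1785$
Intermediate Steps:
$Z = -22$ ($Z = -4 + \left(2 + 0\right) \left(-5 - 4\right) = -4 + 2 \left(-9\right) = -4 - 18 = -22$)
$R{\left(H \right)} = 20 - 33 H$
$\left(\left(354 - 848\right) - 545\right) - R{\left(Z \right)} = \left(\left(354 - 848\right) - 545\right) - \left(20 - -726\right) = \left(-494 - 545\right) - \left(20 + 726\right) = -1039 - 746 = -1785$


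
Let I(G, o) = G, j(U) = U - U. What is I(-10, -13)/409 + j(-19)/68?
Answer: -10/409 ≈ -0.024450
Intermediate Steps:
j(U) = 0
I(-10, -13)/409 + j(-19)/68 = -10/409 + 0/68 = -10*1/409 + 0*(1/68) = -10/409 + 0 = -10/409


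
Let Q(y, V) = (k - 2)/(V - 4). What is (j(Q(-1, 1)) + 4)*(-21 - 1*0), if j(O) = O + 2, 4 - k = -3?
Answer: -91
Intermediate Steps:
k = 7 (k = 4 - 1*(-3) = 4 + 3 = 7)
Q(y, V) = 5/(-4 + V) (Q(y, V) = (7 - 2)/(V - 4) = 5/(-4 + V))
j(O) = 2 + O
(j(Q(-1, 1)) + 4)*(-21 - 1*0) = ((2 + 5/(-4 + 1)) + 4)*(-21 - 1*0) = ((2 + 5/(-3)) + 4)*(-21 + 0) = ((2 + 5*(-1/3)) + 4)*(-21) = ((2 - 5/3) + 4)*(-21) = (1/3 + 4)*(-21) = (13/3)*(-21) = -91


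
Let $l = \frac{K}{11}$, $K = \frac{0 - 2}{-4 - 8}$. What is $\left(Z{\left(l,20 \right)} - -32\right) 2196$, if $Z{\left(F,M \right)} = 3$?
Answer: $76860$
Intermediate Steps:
$K = \frac{1}{6}$ ($K = - \frac{2}{-12} = \left(-2\right) \left(- \frac{1}{12}\right) = \frac{1}{6} \approx 0.16667$)
$l = \frac{1}{66}$ ($l = \frac{1}{6 \cdot 11} = \frac{1}{6} \cdot \frac{1}{11} = \frac{1}{66} \approx 0.015152$)
$\left(Z{\left(l,20 \right)} - -32\right) 2196 = \left(3 - -32\right) 2196 = \left(3 + 32\right) 2196 = 35 \cdot 2196 = 76860$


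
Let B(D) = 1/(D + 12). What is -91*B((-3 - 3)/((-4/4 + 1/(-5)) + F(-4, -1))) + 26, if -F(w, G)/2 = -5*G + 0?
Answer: 506/27 ≈ 18.741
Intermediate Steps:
F(w, G) = 10*G (F(w, G) = -2*(-5*G + 0) = -(-10)*G = 10*G)
B(D) = 1/(12 + D)
-91*B((-3 - 3)/((-4/4 + 1/(-5)) + F(-4, -1))) + 26 = -91/(12 + (-3 - 3)/((-4/4 + 1/(-5)) + 10*(-1))) + 26 = -91/(12 - 6/((-4*¼ + 1*(-⅕)) - 10)) + 26 = -91/(12 - 6/((-1 - ⅕) - 10)) + 26 = -91/(12 - 6/(-6/5 - 10)) + 26 = -91/(12 - 6/(-56/5)) + 26 = -91/(12 - 6*(-5/56)) + 26 = -91/(12 + 15/28) + 26 = -91/351/28 + 26 = -91*28/351 + 26 = -196/27 + 26 = 506/27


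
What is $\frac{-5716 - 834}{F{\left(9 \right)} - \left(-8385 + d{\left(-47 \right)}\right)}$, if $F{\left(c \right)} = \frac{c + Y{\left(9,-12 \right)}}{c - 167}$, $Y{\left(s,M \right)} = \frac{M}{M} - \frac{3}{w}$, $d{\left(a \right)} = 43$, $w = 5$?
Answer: $- \frac{5174500}{6590133} \approx -0.78519$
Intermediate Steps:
$Y{\left(s,M \right)} = \frac{2}{5}$ ($Y{\left(s,M \right)} = \frac{M}{M} - \frac{3}{5} = 1 - \frac{3}{5} = \frac{2}{5}$)
$F{\left(c \right)} = \frac{\frac{2}{5} + c}{-167 + c}$ ($F{\left(c \right)} = \frac{c + \frac{2}{5}}{c - 167} = \frac{\frac{2}{5} + c}{-167 + c}$)
$\frac{-5716 - 834}{F{\left(9 \right)} - \left(-8385 + d{\left(-47 \right)}\right)} = \frac{-5716 - 834}{\frac{\frac{2}{5} + 9}{-167 + 9} + \left(8385 - 43\right)} = - \frac{6550}{\frac{1}{-158} \cdot \frac{47}{5} + \left(8385 - 43\right)} = - \frac{6550}{\left(- \frac{1}{158}\right) \frac{47}{5} + 8342} = - \frac{6550}{- \frac{47}{790} + 8342} = - \frac{6550}{\frac{6590133}{790}} = \left(-6550\right) \frac{790}{6590133} = - \frac{5174500}{6590133}$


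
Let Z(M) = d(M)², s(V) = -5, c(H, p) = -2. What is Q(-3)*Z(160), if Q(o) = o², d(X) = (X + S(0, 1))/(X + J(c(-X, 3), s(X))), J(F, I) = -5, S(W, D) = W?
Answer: 9216/961 ≈ 9.5900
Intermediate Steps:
d(X) = X/(-5 + X) (d(X) = (X + 0)/(X - 5) = X/(-5 + X))
Z(M) = M²/(-5 + M)² (Z(M) = (M/(-5 + M))² = M²/(-5 + M)²)
Q(-3)*Z(160) = (-3)²*(160²/(-5 + 160)²) = 9*(25600/155²) = 9*(25600*(1/24025)) = 9*(1024/961) = 9216/961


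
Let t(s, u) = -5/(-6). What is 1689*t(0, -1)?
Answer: 2815/2 ≈ 1407.5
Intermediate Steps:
t(s, u) = ⅚ (t(s, u) = -5*(-⅙) = ⅚)
1689*t(0, -1) = 1689*(⅚) = 2815/2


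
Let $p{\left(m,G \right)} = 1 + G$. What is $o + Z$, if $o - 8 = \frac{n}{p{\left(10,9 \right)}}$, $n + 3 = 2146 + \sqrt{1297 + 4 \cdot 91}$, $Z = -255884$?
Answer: $- \frac{2556617}{10} + \frac{\sqrt{1661}}{10} \approx -2.5566 \cdot 10^{5}$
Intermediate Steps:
$n = 2143 + \sqrt{1661}$ ($n = -3 + \left(2146 + \sqrt{1297 + 4 \cdot 91}\right) = -3 + \left(2146 + \sqrt{1297 + 364}\right) = -3 + \left(2146 + \sqrt{1661}\right) = 2143 + \sqrt{1661} \approx 2183.8$)
$o = \frac{2223}{10} + \frac{\sqrt{1661}}{10}$ ($o = 8 + \frac{2143 + \sqrt{1661}}{1 + 9} = 8 + \frac{2143 + \sqrt{1661}}{10} = 8 + \left(2143 + \sqrt{1661}\right) \frac{1}{10} = 8 + \left(\frac{2143}{10} + \frac{\sqrt{1661}}{10}\right) = \frac{2223}{10} + \frac{\sqrt{1661}}{10} \approx 226.38$)
$o + Z = \left(\frac{2223}{10} + \frac{\sqrt{1661}}{10}\right) - 255884 = - \frac{2556617}{10} + \frac{\sqrt{1661}}{10}$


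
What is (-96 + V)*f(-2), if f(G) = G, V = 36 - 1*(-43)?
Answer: 34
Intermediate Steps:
V = 79 (V = 36 + 43 = 79)
(-96 + V)*f(-2) = (-96 + 79)*(-2) = -17*(-2) = 34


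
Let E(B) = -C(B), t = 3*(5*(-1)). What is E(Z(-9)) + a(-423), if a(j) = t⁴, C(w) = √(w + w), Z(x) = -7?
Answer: 50625 - I*√14 ≈ 50625.0 - 3.7417*I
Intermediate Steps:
t = -15 (t = 3*(-5) = -15)
C(w) = √2*√w (C(w) = √(2*w) = √2*√w)
a(j) = 50625 (a(j) = (-15)⁴ = 50625)
E(B) = -√2*√B
E(Z(-9)) + a(-423) = -√2*√(-7) + 50625 = -√2*I*√7 + 50625 = -I*√14 + 50625 = 50625 - I*√14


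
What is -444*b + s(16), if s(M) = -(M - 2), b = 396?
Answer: -175838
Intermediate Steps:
s(M) = 2 - M (s(M) = -(-2 + M) = 2 - M)
-444*b + s(16) = -444*396 + (2 - 1*16) = -175824 + (2 - 16) = -175824 - 14 = -175838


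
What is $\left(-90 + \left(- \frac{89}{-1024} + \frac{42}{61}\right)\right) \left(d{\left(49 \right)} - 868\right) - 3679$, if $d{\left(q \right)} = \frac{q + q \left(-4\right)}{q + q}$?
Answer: $\frac{9232398585}{124928} \approx 73902.0$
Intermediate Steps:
$d{\left(q \right)} = - \frac{3}{2}$ ($d{\left(q \right)} = \frac{q - 4 q}{2 q} = - 3 q \frac{1}{2 q} = - \frac{3}{2}$)
$\left(-90 + \left(- \frac{89}{-1024} + \frac{42}{61}\right)\right) \left(d{\left(49 \right)} - 868\right) - 3679 = \left(-90 + \left(- \frac{89}{-1024} + \frac{42}{61}\right)\right) \left(- \frac{3}{2} - 868\right) - 3679 = \left(-90 + \left(\left(-89\right) \left(- \frac{1}{1024}\right) + 42 \cdot \frac{1}{61}\right)\right) \left(- \frac{1739}{2}\right) - 3679 = \left(-90 + \left(\frac{89}{1024} + \frac{42}{61}\right)\right) \left(- \frac{1739}{2}\right) - 3679 = \left(-90 + \frac{48437}{62464}\right) \left(- \frac{1739}{2}\right) - 3679 = \left(- \frac{5573323}{62464}\right) \left(- \frac{1739}{2}\right) - 3679 = \frac{9692008697}{124928} - 3679 = \frac{9232398585}{124928}$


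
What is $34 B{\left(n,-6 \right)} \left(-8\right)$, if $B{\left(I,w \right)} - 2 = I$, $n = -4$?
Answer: $544$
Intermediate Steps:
$B{\left(I,w \right)} = 2 + I$
$34 B{\left(n,-6 \right)} \left(-8\right) = 34 \left(2 - 4\right) \left(-8\right) = 34 \left(-2\right) \left(-8\right) = \left(-68\right) \left(-8\right) = 544$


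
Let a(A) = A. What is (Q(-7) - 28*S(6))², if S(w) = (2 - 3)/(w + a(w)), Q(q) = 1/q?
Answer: 2116/441 ≈ 4.7982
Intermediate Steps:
S(w) = -1/(2*w) (S(w) = (2 - 3)/(w + w) = -1/(2*w))
(Q(-7) - 28*S(6))² = (1/(-7) - (-14)/6)² = (-⅐ - (-14)/6)² = (-⅐ - 28*(-1/12))² = (-⅐ + 7/3)² = (46/21)² = 2116/441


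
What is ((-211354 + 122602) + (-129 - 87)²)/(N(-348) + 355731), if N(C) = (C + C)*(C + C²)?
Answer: 14032/27896815 ≈ 0.00050300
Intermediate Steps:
N(C) = 2*C*(C + C²) (N(C) = (2*C)*(C + C²) = 2*C*(C + C²))
((-211354 + 122602) + (-129 - 87)²)/(N(-348) + 355731) = ((-211354 + 122602) + (-129 - 87)²)/(2*(-348)²*(1 - 348) + 355731) = (-88752 + (-216)²)/(2*121104*(-347) + 355731) = (-88752 + 46656)/(-84046176 + 355731) = -42096/(-83690445) = -42096*(-1/83690445) = 14032/27896815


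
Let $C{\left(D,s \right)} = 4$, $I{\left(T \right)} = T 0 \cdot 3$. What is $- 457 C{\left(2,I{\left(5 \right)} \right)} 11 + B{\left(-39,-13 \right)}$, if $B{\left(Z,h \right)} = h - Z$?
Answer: $-20082$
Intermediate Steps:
$I{\left(T \right)} = 0$ ($I{\left(T \right)} = 0 \cdot 3 = 0$)
$- 457 C{\left(2,I{\left(5 \right)} \right)} 11 + B{\left(-39,-13 \right)} = - 457 \cdot 4 \cdot 11 - -26 = \left(-457\right) 44 + \left(-13 + 39\right) = -20108 + 26 = -20082$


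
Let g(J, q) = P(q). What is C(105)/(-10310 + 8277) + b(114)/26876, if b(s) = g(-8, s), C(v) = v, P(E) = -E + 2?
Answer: -762419/13659727 ≈ -0.055815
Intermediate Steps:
P(E) = 2 - E
g(J, q) = 2 - q
b(s) = 2 - s
C(105)/(-10310 + 8277) + b(114)/26876 = 105/(-10310 + 8277) + (2 - 1*114)/26876 = 105/(-2033) + (2 - 114)*(1/26876) = 105*(-1/2033) - 112*1/26876 = -105/2033 - 28/6719 = -762419/13659727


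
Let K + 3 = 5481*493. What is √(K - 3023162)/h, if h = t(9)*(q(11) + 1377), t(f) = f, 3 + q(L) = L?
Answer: 2*I*√80258/12465 ≈ 0.045455*I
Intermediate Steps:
K = 2702130 (K = -3 + 5481*493 = -3 + 2702133 = 2702130)
q(L) = -3 + L
h = 12465 (h = 9*((-3 + 11) + 1377) = 9*(8 + 1377) = 9*1385 = 12465)
√(K - 3023162)/h = √(2702130 - 3023162)/12465 = √(-321032)*(1/12465) = (2*I*√80258)*(1/12465) = 2*I*√80258/12465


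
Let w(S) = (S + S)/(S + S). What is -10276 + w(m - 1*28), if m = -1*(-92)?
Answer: -10275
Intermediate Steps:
m = 92
w(S) = 1 (w(S) = (2*S)/((2*S)) = (2*S)*(1/(2*S)) = 1)
-10276 + w(m - 1*28) = -10276 + 1 = -10275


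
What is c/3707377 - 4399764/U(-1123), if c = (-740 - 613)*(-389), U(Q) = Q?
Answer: 16312174913019/4163384371 ≈ 3918.0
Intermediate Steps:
c = 526317 (c = -1353*(-389) = 526317)
c/3707377 - 4399764/U(-1123) = 526317/3707377 - 4399764/(-1123) = 526317*(1/3707377) - 4399764*(-1/1123) = 526317/3707377 + 4399764/1123 = 16312174913019/4163384371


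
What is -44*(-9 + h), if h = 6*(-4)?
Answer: 1452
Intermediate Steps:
h = -24
-44*(-9 + h) = -44*(-9 - 24) = -44*(-33) = 1452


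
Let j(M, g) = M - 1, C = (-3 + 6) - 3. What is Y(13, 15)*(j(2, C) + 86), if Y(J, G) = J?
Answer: 1131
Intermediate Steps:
C = 0 (C = 3 - 3 = 0)
j(M, g) = -1 + M
Y(13, 15)*(j(2, C) + 86) = 13*((-1 + 2) + 86) = 13*(1 + 86) = 13*87 = 1131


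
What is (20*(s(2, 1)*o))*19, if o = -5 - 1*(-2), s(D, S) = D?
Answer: -2280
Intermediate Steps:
o = -3 (o = -5 + 2 = -3)
(20*(s(2, 1)*o))*19 = (20*(2*(-3)))*19 = (20*(-6))*19 = -120*19 = -2280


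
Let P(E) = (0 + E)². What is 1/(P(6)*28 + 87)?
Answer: 1/1095 ≈ 0.00091324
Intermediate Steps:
P(E) = E²
1/(P(6)*28 + 87) = 1/(6²*28 + 87) = 1/(36*28 + 87) = 1/(1008 + 87) = 1/1095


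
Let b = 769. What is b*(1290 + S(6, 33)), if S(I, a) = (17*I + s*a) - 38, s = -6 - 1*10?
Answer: 635194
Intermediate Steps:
s = -16 (s = -6 - 10 = -16)
S(I, a) = -38 - 16*a + 17*I (S(I, a) = (17*I - 16*a) - 38 = (-16*a + 17*I) - 38 = -38 - 16*a + 17*I)
b*(1290 + S(6, 33)) = 769*(1290 + (-38 - 16*33 + 17*6)) = 769*(1290 + (-38 - 528 + 102)) = 769*(1290 - 464) = 769*826 = 635194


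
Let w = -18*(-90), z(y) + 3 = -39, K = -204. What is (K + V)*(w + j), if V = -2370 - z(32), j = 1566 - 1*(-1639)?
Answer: -12216900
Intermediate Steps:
z(y) = -42 (z(y) = -3 - 39 = -42)
j = 3205 (j = 1566 + 1639 = 3205)
V = -2328 (V = -2370 - 1*(-42) = -2370 + 42 = -2328)
w = 1620
(K + V)*(w + j) = (-204 - 2328)*(1620 + 3205) = -2532*4825 = -12216900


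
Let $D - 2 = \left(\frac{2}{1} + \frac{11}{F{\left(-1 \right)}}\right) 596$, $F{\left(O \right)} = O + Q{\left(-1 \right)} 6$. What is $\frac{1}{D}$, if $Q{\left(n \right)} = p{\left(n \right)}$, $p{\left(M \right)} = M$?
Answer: $\frac{7}{1802} \approx 0.0038846$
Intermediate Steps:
$Q{\left(n \right)} = n$
$F{\left(O \right)} = -6 + O$ ($F{\left(O \right)} = O - 6 = -6 + O$)
$D = \frac{1802}{7}$ ($D = 2 + \left(\frac{2}{1} + \frac{11}{-6 - 1}\right) 596 = 2 + \left(2 \cdot 1 + \frac{11}{-7}\right) 596 = 2 + \left(2 + 11 \left(- \frac{1}{7}\right)\right) 596 = 2 + \left(2 - \frac{11}{7}\right) 596 = 2 + \frac{3}{7} \cdot 596 = 2 + \frac{1788}{7} = \frac{1802}{7} \approx 257.43$)
$\frac{1}{D} = \frac{1}{\frac{1802}{7}} = \frac{7}{1802}$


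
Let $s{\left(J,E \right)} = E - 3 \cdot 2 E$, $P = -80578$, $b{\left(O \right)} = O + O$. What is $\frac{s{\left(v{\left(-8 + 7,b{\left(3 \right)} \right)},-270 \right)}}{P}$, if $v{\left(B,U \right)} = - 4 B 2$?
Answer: $- \frac{675}{40289} \approx -0.016754$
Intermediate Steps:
$b{\left(O \right)} = 2 O$
$v{\left(B,U \right)} = - 8 B$
$s{\left(J,E \right)} = - 5 E$ ($s{\left(J,E \right)} = E - 6 E = - 5 E$)
$\frac{s{\left(v{\left(-8 + 7,b{\left(3 \right)} \right)},-270 \right)}}{P} = \frac{\left(-5\right) \left(-270\right)}{-80578} = 1350 \left(- \frac{1}{80578}\right) = - \frac{675}{40289}$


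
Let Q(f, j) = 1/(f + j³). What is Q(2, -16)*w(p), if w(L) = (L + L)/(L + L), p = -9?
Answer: -1/4094 ≈ -0.00024426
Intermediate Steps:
w(L) = 1 (w(L) = (2*L)/((2*L)) = (2*L)*(1/(2*L)) = 1)
Q(2, -16)*w(p) = 1/(2 + (-16)³) = 1/(2 - 4096) = 1/(-4094) = -1/4094*1 = -1/4094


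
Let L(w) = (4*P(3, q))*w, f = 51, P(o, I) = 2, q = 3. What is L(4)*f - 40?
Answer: 1592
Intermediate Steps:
L(w) = 8*w (L(w) = (4*2)*w = 8*w)
L(4)*f - 40 = (8*4)*51 - 40 = 32*51 - 40 = 1632 - 40 = 1592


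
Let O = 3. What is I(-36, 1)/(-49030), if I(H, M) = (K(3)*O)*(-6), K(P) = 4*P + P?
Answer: 27/4903 ≈ 0.0055068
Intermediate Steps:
K(P) = 5*P
I(H, M) = -270 (I(H, M) = ((5*3)*3)*(-6) = (15*3)*(-6) = 45*(-6) = -270)
I(-36, 1)/(-49030) = -270/(-49030) = -270*(-1/49030) = 27/4903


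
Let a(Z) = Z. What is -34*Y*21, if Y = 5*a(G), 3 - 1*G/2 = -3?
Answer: -42840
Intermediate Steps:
G = 12 (G = 6 - 2*(-3) = 6 + 6 = 12)
Y = 60 (Y = 5*12 = 60)
-34*Y*21 = -34*60*21 = -2040*21 = -42840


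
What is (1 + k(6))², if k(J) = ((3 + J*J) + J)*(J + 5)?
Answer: 246016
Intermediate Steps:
k(J) = (5 + J)*(3 + J + J²) (k(J) = ((3 + J²) + J)*(5 + J) = (3 + J + J²)*(5 + J) = (5 + J)*(3 + J + J²))
(1 + k(6))² = (1 + (15 + 6³ + 6*6² + 8*6))² = (1 + (15 + 216 + 6*36 + 48))² = (1 + (15 + 216 + 216 + 48))² = (1 + 495)² = 496² = 246016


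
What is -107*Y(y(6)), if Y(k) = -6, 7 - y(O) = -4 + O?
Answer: 642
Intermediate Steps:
y(O) = 11 - O (y(O) = 7 - (-4 + O) = 7 + (4 - O) = 11 - O)
-107*Y(y(6)) = -107*(-6) = 642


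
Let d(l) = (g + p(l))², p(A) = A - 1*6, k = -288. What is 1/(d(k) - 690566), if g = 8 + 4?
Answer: -1/611042 ≈ -1.6365e-6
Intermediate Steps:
g = 12
p(A) = -6 + A (p(A) = A - 6 = -6 + A)
d(l) = (6 + l)² (d(l) = (12 + (-6 + l))² = (6 + l)²)
1/(d(k) - 690566) = 1/((6 - 288)² - 690566) = 1/((-282)² - 690566) = 1/(79524 - 690566) = 1/(-611042) = -1/611042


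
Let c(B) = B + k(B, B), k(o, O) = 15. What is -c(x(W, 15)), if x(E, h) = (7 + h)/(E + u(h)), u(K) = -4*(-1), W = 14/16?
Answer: -761/39 ≈ -19.513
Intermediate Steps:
W = 7/8 (W = 14*(1/16) = 7/8 ≈ 0.87500)
u(K) = 4
x(E, h) = (7 + h)/(4 + E) (x(E, h) = (7 + h)/(E + 4) = (7 + h)/(4 + E))
c(B) = 15 + B (c(B) = B + 15 = 15 + B)
-c(x(W, 15)) = -(15 + (7 + 15)/(4 + 7/8)) = -(15 + 22/(39/8)) = -(15 + (8/39)*22) = -(15 + 176/39) = -1*761/39 = -761/39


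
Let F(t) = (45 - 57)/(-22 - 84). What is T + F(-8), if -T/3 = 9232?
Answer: -1467882/53 ≈ -27696.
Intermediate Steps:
T = -27696 (T = -3*9232 = -27696)
F(t) = 6/53 (F(t) = -12/(-106) = -12*(-1/106) = 6/53)
T + F(-8) = -27696 + 6/53 = -1467882/53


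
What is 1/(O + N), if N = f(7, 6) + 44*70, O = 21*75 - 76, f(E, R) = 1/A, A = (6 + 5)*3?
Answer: 33/151108 ≈ 0.00021839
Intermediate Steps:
A = 33 (A = 11*3 = 33)
f(E, R) = 1/33
O = 1499 (O = 1575 - 76 = 1499)
N = 101641/33 (N = 1/33 + 44*70 = 1/33 + 3080 = 101641/33 ≈ 3080.0)
1/(O + N) = 1/(1499 + 101641/33) = 1/(151108/33) = 33/151108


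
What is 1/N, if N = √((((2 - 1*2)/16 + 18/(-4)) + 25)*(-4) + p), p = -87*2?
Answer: -I/16 ≈ -0.0625*I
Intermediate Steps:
p = -174
N = 16*I (N = √((((2 - 1*2)/16 + 18/(-4)) + 25)*(-4) - 174) = √((((2 - 2)*(1/16) + 18*(-¼)) + 25)*(-4) - 174) = √(((0*(1/16) - 9/2) + 25)*(-4) - 174) = √(((0 - 9/2) + 25)*(-4) - 174) = √((-9/2 + 25)*(-4) - 174) = √((41/2)*(-4) - 174) = √(-82 - 174) = √(-256) = 16*I ≈ 16.0*I)
1/N = 1/(16*I) = -I/16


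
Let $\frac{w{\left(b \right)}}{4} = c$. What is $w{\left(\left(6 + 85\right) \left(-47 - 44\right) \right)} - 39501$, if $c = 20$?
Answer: $-39421$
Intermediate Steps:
$w{\left(b \right)} = 80$ ($w{\left(b \right)} = 4 \cdot 20 = 80$)
$w{\left(\left(6 + 85\right) \left(-47 - 44\right) \right)} - 39501 = 80 - 39501 = -39421$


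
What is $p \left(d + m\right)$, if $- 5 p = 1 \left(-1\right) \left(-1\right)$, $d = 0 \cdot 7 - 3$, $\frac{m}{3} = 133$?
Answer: $- \frac{396}{5} \approx -79.2$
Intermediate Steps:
$m = 399$ ($m = 3 \cdot 133 = 399$)
$d = -3$ ($d = 0 - 3 = -3$)
$p = - \frac{1}{5}$ ($p = - \frac{1 \left(-1\right) \left(-1\right)}{5} = - \frac{\left(-1\right) \left(-1\right)}{5} = \left(- \frac{1}{5}\right) 1 = - \frac{1}{5} \approx -0.2$)
$p \left(d + m\right) = - \frac{-3 + 399}{5} = \left(- \frac{1}{5}\right) 396 = - \frac{396}{5}$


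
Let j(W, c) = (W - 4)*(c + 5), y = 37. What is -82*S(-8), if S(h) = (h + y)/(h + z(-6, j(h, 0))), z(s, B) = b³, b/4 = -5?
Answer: 1189/4004 ≈ 0.29695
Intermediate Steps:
b = -20 (b = 4*(-5) = -20)
j(W, c) = (-4 + W)*(5 + c)
z(s, B) = -8000 (z(s, B) = (-20)³ = -8000)
S(h) = (37 + h)/(-8000 + h) (S(h) = (h + 37)/(h - 8000) = (37 + h)/(-8000 + h))
-82*S(-8) = -82*(37 - 8)/(-8000 - 8) = -82*29/(-8008) = -(-41)*29/4004 = -82*(-29/8008) = 1189/4004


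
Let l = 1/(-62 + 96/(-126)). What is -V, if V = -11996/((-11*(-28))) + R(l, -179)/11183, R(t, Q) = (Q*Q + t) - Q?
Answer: 40932965503/1134917938 ≈ 36.067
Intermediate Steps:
l = -21/1318 (l = 1/(-62 + 96*(-1/126)) = 1/(-62 - 16/21) = 1/(-1318/21) = -21/1318 ≈ -0.015933)
R(t, Q) = t + Q² - Q (R(t, Q) = (Q² + t) - Q = (t + Q²) - Q = t + Q² - Q)
V = -40932965503/1134917938 (V = -11996/((-11*(-28))) + (-21/1318 + (-179)² - 1*(-179))/11183 = -11996/308 + (-21/1318 + 32041 + 179)*(1/11183) = -11996*1/308 + (42465939/1318)*(1/11183) = -2999/77 + 42465939/14739194 = -40932965503/1134917938 ≈ -36.067)
-V = -1*(-40932965503/1134917938) = 40932965503/1134917938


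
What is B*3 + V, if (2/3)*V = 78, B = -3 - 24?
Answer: 36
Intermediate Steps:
B = -27
V = 117 (V = (3/2)*78 = 117)
B*3 + V = -27*3 + 117 = -81 + 117 = 36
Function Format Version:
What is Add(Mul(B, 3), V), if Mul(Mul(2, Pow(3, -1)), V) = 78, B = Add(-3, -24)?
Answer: 36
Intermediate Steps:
B = -27
V = 117 (V = Mul(Rational(3, 2), 78) = 117)
Add(Mul(B, 3), V) = Add(Mul(-27, 3), 117) = Add(-81, 117) = 36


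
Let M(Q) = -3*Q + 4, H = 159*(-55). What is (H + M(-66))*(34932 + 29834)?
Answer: -553295938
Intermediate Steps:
H = -8745
M(Q) = 4 - 3*Q
(H + M(-66))*(34932 + 29834) = (-8745 + (4 - 3*(-66)))*(34932 + 29834) = (-8745 + (4 + 198))*64766 = (-8745 + 202)*64766 = -8543*64766 = -553295938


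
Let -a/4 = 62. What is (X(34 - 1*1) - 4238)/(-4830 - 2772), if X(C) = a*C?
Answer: 6211/3801 ≈ 1.6340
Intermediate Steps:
a = -248 (a = -4*62 = -248)
X(C) = -248*C
(X(34 - 1*1) - 4238)/(-4830 - 2772) = (-248*(34 - 1*1) - 4238)/(-4830 - 2772) = (-248*(34 - 1) - 4238)/(-7602) = (-248*33 - 4238)*(-1/7602) = (-8184 - 4238)*(-1/7602) = -12422*(-1/7602) = 6211/3801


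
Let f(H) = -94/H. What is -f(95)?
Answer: 94/95 ≈ 0.98947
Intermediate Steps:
-f(95) = -(-94)/95 = -1*(-94/95) = 94/95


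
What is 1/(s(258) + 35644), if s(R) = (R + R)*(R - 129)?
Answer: 1/102208 ≈ 9.7840e-6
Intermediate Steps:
s(R) = 2*R*(-129 + R) (s(R) = (2*R)*(-129 + R) = 2*R*(-129 + R))
1/(s(258) + 35644) = 1/(2*258*(-129 + 258) + 35644) = 1/(2*258*129 + 35644) = 1/(66564 + 35644) = 1/102208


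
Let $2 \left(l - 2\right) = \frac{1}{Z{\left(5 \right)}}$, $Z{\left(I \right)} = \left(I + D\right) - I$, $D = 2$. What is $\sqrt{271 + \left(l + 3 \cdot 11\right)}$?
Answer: $\frac{35}{2} \approx 17.5$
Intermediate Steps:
$Z{\left(I \right)} = 2$ ($Z{\left(I \right)} = \left(I + 2\right) - I = \left(2 + I\right) - I = 2$)
$l = \frac{9}{4}$ ($l = 2 + \frac{1}{2 \cdot 2} = 2 + \frac{1}{2} \cdot \frac{1}{2} = 2 + \frac{1}{4} = \frac{9}{4} \approx 2.25$)
$\sqrt{271 + \left(l + 3 \cdot 11\right)} = \sqrt{271 + \left(\frac{9}{4} + 3 \cdot 11\right)} = \sqrt{271 + \left(\frac{9}{4} + 33\right)} = \sqrt{271 + \frac{141}{4}} = \sqrt{\frac{1225}{4}} = \frac{35}{2}$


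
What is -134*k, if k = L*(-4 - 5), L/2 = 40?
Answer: 96480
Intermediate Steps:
L = 80 (L = 2*40 = 80)
k = -720 (k = 80*(-4 - 5) = 80*(-9) = -720)
-134*k = -134*(-720) = 96480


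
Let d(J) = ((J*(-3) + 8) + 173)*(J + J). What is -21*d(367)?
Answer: 14180880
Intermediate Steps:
d(J) = 2*J*(181 - 3*J) (d(J) = ((-3*J + 8) + 173)*(2*J) = ((8 - 3*J) + 173)*(2*J) = (181 - 3*J)*(2*J) = 2*J*(181 - 3*J))
-21*d(367) = -42*367*(181 - 3*367) = -42*367*(181 - 1101) = -42*367*(-920) = -21*(-675280) = 14180880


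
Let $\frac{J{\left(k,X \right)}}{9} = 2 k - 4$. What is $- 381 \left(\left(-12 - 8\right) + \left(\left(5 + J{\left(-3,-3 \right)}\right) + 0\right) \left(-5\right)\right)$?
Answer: $-154305$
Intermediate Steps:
$J{\left(k,X \right)} = -36 + 18 k$ ($J{\left(k,X \right)} = 9 \left(2 k - 4\right) = 9 \left(-4 + 2 k\right) = -36 + 18 k$)
$- 381 \left(\left(-12 - 8\right) + \left(\left(5 + J{\left(-3,-3 \right)}\right) + 0\right) \left(-5\right)\right) = - 381 \left(\left(-12 - 8\right) + \left(\left(5 + \left(-36 + 18 \left(-3\right)\right)\right) + 0\right) \left(-5\right)\right) = - 381 \left(-20 + \left(\left(5 - 90\right) + 0\right) \left(-5\right)\right) = - 381 \left(-20 + \left(-85 + 0\right) \left(-5\right)\right) = - 381 \left(-20 - -425\right) = - 381 \left(-20 + 425\right) = \left(-381\right) 405 = -154305$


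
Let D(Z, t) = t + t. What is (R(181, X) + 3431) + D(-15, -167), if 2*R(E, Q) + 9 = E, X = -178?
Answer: 3183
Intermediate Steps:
D(Z, t) = 2*t
R(E, Q) = -9/2 + E/2
(R(181, X) + 3431) + D(-15, -167) = ((-9/2 + (1/2)*181) + 3431) + 2*(-167) = ((-9/2 + 181/2) + 3431) - 334 = (86 + 3431) - 334 = 3517 - 334 = 3183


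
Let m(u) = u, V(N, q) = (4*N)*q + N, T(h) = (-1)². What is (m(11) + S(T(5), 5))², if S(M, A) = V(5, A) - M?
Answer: 13225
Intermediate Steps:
T(h) = 1
V(N, q) = N + 4*N*q (V(N, q) = 4*N*q + N = N + 4*N*q)
S(M, A) = 5 - M + 20*A (S(M, A) = 5*(1 + 4*A) - M = (5 + 20*A) - M = 5 - M + 20*A)
(m(11) + S(T(5), 5))² = (11 + (5 - 1*1 + 20*5))² = (11 + (5 - 1 + 100))² = (11 + 104)² = 115² = 13225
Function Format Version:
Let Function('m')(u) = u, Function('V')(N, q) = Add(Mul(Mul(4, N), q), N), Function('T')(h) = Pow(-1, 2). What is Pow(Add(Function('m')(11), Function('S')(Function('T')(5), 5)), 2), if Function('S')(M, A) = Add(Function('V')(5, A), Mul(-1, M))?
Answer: 13225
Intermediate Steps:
Function('T')(h) = 1
Function('V')(N, q) = Add(N, Mul(4, N, q)) (Function('V')(N, q) = Add(Mul(4, N, q), N) = Add(N, Mul(4, N, q)))
Function('S')(M, A) = Add(5, Mul(-1, M), Mul(20, A)) (Function('S')(M, A) = Add(Mul(5, Add(1, Mul(4, A))), Mul(-1, M)) = Add(Add(5, Mul(20, A)), Mul(-1, M)) = Add(5, Mul(-1, M), Mul(20, A)))
Pow(Add(Function('m')(11), Function('S')(Function('T')(5), 5)), 2) = Pow(Add(11, Add(5, Mul(-1, 1), Mul(20, 5))), 2) = Pow(Add(11, Add(5, -1, 100)), 2) = Pow(Add(11, 104), 2) = Pow(115, 2) = 13225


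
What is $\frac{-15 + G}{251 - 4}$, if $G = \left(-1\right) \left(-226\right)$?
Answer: $\frac{211}{247} \approx 0.85425$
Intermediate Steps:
$G = 226$
$\frac{-15 + G}{251 - 4} = \frac{-15 + 226}{251 - 4} = \frac{211}{247}$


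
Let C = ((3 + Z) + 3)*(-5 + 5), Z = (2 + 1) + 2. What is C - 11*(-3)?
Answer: 33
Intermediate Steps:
Z = 5 (Z = 3 + 2 = 5)
C = 0 (C = ((3 + 5) + 3)*(-5 + 5) = (8 + 3)*0 = 11*0 = 0)
C - 11*(-3) = 0 - 11*(-3) = 0 + 33 = 33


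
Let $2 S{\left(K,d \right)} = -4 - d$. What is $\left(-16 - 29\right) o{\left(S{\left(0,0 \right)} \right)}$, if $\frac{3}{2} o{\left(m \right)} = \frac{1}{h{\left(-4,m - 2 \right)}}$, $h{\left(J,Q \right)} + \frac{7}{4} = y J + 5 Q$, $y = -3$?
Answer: $\frac{40}{13} \approx 3.0769$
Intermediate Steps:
$h{\left(J,Q \right)} = - \frac{7}{4} - 3 J + 5 Q$ ($h{\left(J,Q \right)} = - \frac{7}{4} - \left(- 5 Q + 3 J\right) = - \frac{7}{4} - 3 J + 5 Q$)
$S{\left(K,d \right)} = -2 - \frac{d}{2}$ ($S{\left(K,d \right)} = \frac{-4 - d}{2} = -2 - \frac{d}{2}$)
$o{\left(m \right)} = \frac{2}{3 \left(\frac{1}{4} + 5 m\right)}$ ($o{\left(m \right)} = \frac{2}{3 \left(- \frac{7}{4} - -12 + 5 \left(m - 2\right)\right)} = \frac{2}{3 \left(- \frac{7}{4} + 12 + 5 \left(m - 2\right)\right)} = \frac{2}{3 \left(- \frac{7}{4} + 12 + 5 \left(-2 + m\right)\right)} = \frac{2}{3 \left(- \frac{7}{4} + 12 + \left(-10 + 5 m\right)\right)} = \frac{2}{3 \left(\frac{1}{4} + 5 m\right)}$)
$\left(-16 - 29\right) o{\left(S{\left(0,0 \right)} \right)} = \left(-16 - 29\right) \frac{8}{3 \left(1 + 20 \left(-2 - 0\right)\right)} = - 45 \frac{8}{3 \left(1 + 20 \left(-2 + 0\right)\right)} = - 45 \frac{8}{3 \left(1 + 20 \left(-2\right)\right)} = - 45 \frac{8}{3 \left(1 - 40\right)} = - 45 \frac{8}{3 \left(-39\right)} = - 45 \cdot \frac{8}{3} \left(- \frac{1}{39}\right) = \left(-45\right) \left(- \frac{8}{117}\right) = \frac{40}{13}$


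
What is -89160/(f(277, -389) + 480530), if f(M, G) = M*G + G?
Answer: -22290/93097 ≈ -0.23943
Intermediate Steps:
f(M, G) = G + G*M (f(M, G) = G*M + G = G + G*M)
-89160/(f(277, -389) + 480530) = -89160/(-389*(1 + 277) + 480530) = -89160/(-389*278 + 480530) = -89160/(-108142 + 480530) = -89160/372388 = -89160*1/372388 = -22290/93097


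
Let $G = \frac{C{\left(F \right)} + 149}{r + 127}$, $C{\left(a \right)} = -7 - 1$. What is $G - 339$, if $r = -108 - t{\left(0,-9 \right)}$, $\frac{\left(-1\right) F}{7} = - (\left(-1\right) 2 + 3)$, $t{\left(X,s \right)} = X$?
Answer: $- \frac{6300}{19} \approx -331.58$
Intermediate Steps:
$F = 7$ ($F = - 7 \left(- (\left(-1\right) 2 + 3)\right) = - 7 \left(- (-2 + 3)\right) = - 7 \left(\left(-1\right) 1\right) = \left(-7\right) \left(-1\right) = 7$)
$C{\left(a \right)} = -8$
$r = -108$ ($r = -108 - 0 = -108 + 0 = -108$)
$G = \frac{141}{19}$ ($G = \frac{-8 + 149}{-108 + 127} = \frac{141}{19} \approx 7.4211$)
$G - 339 = \frac{141}{19} - 339 = - \frac{6300}{19}$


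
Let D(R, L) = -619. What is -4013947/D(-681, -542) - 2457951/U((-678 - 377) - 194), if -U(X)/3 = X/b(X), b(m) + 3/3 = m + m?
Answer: 1272399320080/773131 ≈ 1.6458e+6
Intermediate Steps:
b(m) = -1 + 2*m (b(m) = -1 + (m + m) = -1 + 2*m)
U(X) = -3*X/(-1 + 2*X)
-4013947/D(-681, -542) - 2457951/U((-678 - 377) - 194) = -4013947/(-619) - 2457951*(-(-1 + 2*((-678 - 377) - 194))/(3*((-678 - 377) - 194))) = -4013947*(-1/619) - 2457951*(-(-1 + 2*(-1055 - 194))/(3*(-1055 - 194))) = 4013947/619 - 2457951/((-3*(-1249)/(-1 + 2*(-1249)))) = 4013947/619 - 2457951/((-3*(-1249)/(-1 - 2498))) = 4013947/619 - 2457951/((-3*(-1249)/(-2499))) = 4013947/619 - 2457951/((-3*(-1249)*(-1/2499))) = 4013947/619 - 2457951/(-1249/833) = 4013947/619 - 2457951*(-833/1249) = 4013947/619 + 2047473183/1249 = 1272399320080/773131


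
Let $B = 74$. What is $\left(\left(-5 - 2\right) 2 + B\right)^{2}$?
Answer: $3600$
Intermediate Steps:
$\left(\left(-5 - 2\right) 2 + B\right)^{2} = \left(\left(-5 - 2\right) 2 + 74\right)^{2} = \left(\left(-7\right) 2 + 74\right)^{2} = \left(-14 + 74\right)^{2} = 60^{2} = 3600$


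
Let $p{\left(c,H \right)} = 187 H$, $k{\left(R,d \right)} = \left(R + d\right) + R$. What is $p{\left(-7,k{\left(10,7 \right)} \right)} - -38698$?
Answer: $43747$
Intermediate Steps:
$k{\left(R,d \right)} = d + 2 R$
$p{\left(-7,k{\left(10,7 \right)} \right)} - -38698 = 187 \left(7 + 2 \cdot 10\right) - -38698 = 187 \left(7 + 20\right) + 38698 = 187 \cdot 27 + 38698 = 5049 + 38698 = 43747$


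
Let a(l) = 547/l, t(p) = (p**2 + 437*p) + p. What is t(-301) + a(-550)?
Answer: -22680897/550 ≈ -41238.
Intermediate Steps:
t(p) = p**2 + 438*p
t(-301) + a(-550) = -301*(438 - 301) + 547/(-550) = -301*137 + 547*(-1/550) = -41237 - 547/550 = -22680897/550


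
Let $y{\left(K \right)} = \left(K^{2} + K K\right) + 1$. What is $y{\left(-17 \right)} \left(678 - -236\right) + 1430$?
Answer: $530636$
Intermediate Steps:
$y{\left(K \right)} = 1 + 2 K^{2}$ ($y{\left(K \right)} = \left(K^{2} + K^{2}\right) + 1 = 2 K^{2} + 1 = 1 + 2 K^{2}$)
$y{\left(-17 \right)} \left(678 - -236\right) + 1430 = \left(1 + 2 \left(-17\right)^{2}\right) \left(678 - -236\right) + 1430 = \left(1 + 2 \cdot 289\right) \left(678 + 236\right) + 1430 = \left(1 + 578\right) 914 + 1430 = 579 \cdot 914 + 1430 = 529206 + 1430 = 530636$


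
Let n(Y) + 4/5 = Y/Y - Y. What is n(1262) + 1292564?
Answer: 6456511/5 ≈ 1.2913e+6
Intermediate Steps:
n(Y) = ⅕ - Y (n(Y) = -⅘ + (Y/Y - Y) = -⅘ + (1 - Y) = ⅕ - Y)
n(1262) + 1292564 = (⅕ - 1*1262) + 1292564 = (⅕ - 1262) + 1292564 = -6309/5 + 1292564 = 6456511/5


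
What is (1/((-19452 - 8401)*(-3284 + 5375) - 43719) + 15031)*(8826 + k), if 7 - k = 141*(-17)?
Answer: 4919143968934615/29142171 ≈ 1.6880e+8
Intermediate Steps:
k = 2404 (k = 7 - 141*(-17) = 7 - 1*(-2397) = 7 + 2397 = 2404)
(1/((-19452 - 8401)*(-3284 + 5375) - 43719) + 15031)*(8826 + k) = (1/((-19452 - 8401)*(-3284 + 5375) - 43719) + 15031)*(8826 + 2404) = (1/(-27853*2091 - 43719) + 15031)*11230 = (1/(-58240623 - 43719) + 15031)*11230 = (1/(-58284342) + 15031)*11230 = (-1/58284342 + 15031)*11230 = (876071944601/58284342)*11230 = 4919143968934615/29142171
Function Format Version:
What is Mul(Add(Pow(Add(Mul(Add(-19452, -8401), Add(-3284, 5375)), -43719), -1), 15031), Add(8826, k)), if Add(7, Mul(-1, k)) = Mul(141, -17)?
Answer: Rational(4919143968934615, 29142171) ≈ 1.6880e+8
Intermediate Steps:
k = 2404 (k = Add(7, Mul(-1, Mul(141, -17))) = Add(7, Mul(-1, -2397)) = Add(7, 2397) = 2404)
Mul(Add(Pow(Add(Mul(Add(-19452, -8401), Add(-3284, 5375)), -43719), -1), 15031), Add(8826, k)) = Mul(Add(Pow(Add(Mul(Add(-19452, -8401), Add(-3284, 5375)), -43719), -1), 15031), Add(8826, 2404)) = Mul(Add(Pow(Add(Mul(-27853, 2091), -43719), -1), 15031), 11230) = Mul(Add(Pow(Add(-58240623, -43719), -1), 15031), 11230) = Mul(Add(Pow(-58284342, -1), 15031), 11230) = Mul(Add(Rational(-1, 58284342), 15031), 11230) = Mul(Rational(876071944601, 58284342), 11230) = Rational(4919143968934615, 29142171)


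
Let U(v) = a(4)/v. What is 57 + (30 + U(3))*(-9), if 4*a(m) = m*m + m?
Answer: -228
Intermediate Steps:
a(m) = m/4 + m**2/4 (a(m) = (m*m + m)/4 = (m**2 + m)/4 = (m + m**2)/4 = m/4 + m**2/4)
U(v) = 5/v (U(v) = ((1/4)*4*(1 + 4))/v = ((1/4)*4*5)/v = 5/v)
57 + (30 + U(3))*(-9) = 57 + (30 + 5/3)*(-9) = 57 + (95/3)*(-9) = 57 - 285 = -228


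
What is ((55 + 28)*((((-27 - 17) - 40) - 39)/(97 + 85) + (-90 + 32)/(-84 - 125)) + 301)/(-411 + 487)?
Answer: 10191905/2890888 ≈ 3.5255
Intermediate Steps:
((55 + 28)*((((-27 - 17) - 40) - 39)/(97 + 85) + (-90 + 32)/(-84 - 125)) + 301)/(-411 + 487) = (83*(((-44 - 40) - 39)/182 - 58/(-209)) + 301)/76 = (83*((-84 - 39)*(1/182) - 58*(-1/209)) + 301)*(1/76) = (83*(-123*1/182 + 58/209) + 301)*(1/76) = (83*(-123/182 + 58/209) + 301)*(1/76) = (83*(-15151/38038) + 301)*(1/76) = (-1257533/38038 + 301)*(1/76) = (10191905/38038)*(1/76) = 10191905/2890888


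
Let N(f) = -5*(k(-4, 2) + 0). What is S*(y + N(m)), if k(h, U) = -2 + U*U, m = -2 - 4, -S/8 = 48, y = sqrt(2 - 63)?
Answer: 3840 - 384*I*sqrt(61) ≈ 3840.0 - 2999.1*I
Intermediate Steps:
y = I*sqrt(61) (y = sqrt(-61) = I*sqrt(61) ≈ 7.8102*I)
S = -384 (S = -8*48 = -384)
m = -6
k(h, U) = -2 + U**2
N(f) = -10 (N(f) = -5*((-2 + 2**2) + 0) = -5*((-2 + 4) + 0) = -5*(2 + 0) = -5*2 = -10)
S*(y + N(m)) = -384*(I*sqrt(61) - 10) = -384*(-10 + I*sqrt(61)) = 3840 - 384*I*sqrt(61)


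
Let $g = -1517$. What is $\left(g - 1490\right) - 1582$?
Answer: $-4589$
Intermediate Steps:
$\left(g - 1490\right) - 1582 = \left(-1517 - 1490\right) - 1582 = -3007 - 1582 = -4589$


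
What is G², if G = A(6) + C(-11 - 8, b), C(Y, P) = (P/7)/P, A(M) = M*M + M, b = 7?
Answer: 87025/49 ≈ 1776.0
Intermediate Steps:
A(M) = M + M² (A(M) = M² + M = M + M²)
C(Y, P) = ⅐ (C(Y, P) = (P*(⅐))/P = (P/7)/P = ⅐)
G = 295/7 (G = 6*(1 + 6) + ⅐ = 6*7 + ⅐ = 42 + ⅐ = 295/7 ≈ 42.143)
G² = (295/7)² = 87025/49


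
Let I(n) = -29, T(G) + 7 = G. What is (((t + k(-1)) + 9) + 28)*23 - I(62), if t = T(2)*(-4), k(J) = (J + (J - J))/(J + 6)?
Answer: 6677/5 ≈ 1335.4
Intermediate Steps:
T(G) = -7 + G
k(J) = J/(6 + J) (k(J) = (J + 0)/(6 + J) = J/(6 + J))
t = 20 (t = (-7 + 2)*(-4) = -5*(-4) = 20)
(((t + k(-1)) + 9) + 28)*23 - I(62) = (((20 - 1/(6 - 1)) + 9) + 28)*23 - 1*(-29) = (((20 - 1/5) + 9) + 28)*23 + 29 = (((20 - 1*⅕) + 9) + 28)*23 + 29 = (((20 - ⅕) + 9) + 28)*23 + 29 = ((99/5 + 9) + 28)*23 + 29 = (144/5 + 28)*23 + 29 = (284/5)*23 + 29 = 6532/5 + 29 = 6677/5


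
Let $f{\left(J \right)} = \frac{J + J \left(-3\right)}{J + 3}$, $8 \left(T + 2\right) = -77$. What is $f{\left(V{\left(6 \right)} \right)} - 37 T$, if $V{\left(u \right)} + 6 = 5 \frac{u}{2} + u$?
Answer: $\frac{10283}{24} \approx 428.46$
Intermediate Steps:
$V{\left(u \right)} = -6 + \frac{7 u}{2}$ ($V{\left(u \right)} = -6 + \left(5 \frac{u}{2} + u\right) = -6 + \left(\frac{5 u}{2} + u\right) = -6 + \frac{7 u}{2}$)
$T = - \frac{93}{8}$ ($T = -2 + \frac{1}{8} \left(-77\right) = -2 - \frac{77}{8} = - \frac{93}{8} \approx -11.625$)
$f{\left(J \right)} = - \frac{2 J}{3 + J}$ ($f{\left(J \right)} = \frac{J - 3 J}{3 + J} = \frac{\left(-2\right) J}{3 + J} = - \frac{2 J}{3 + J}$)
$f{\left(V{\left(6 \right)} \right)} - 37 T = - \frac{2 \left(-6 + \frac{7}{2} \cdot 6\right)}{3 + \left(-6 + \frac{7}{2} \cdot 6\right)} - - \frac{3441}{8} = - \frac{2 \left(-6 + 21\right)}{3 + \left(-6 + 21\right)} + \frac{3441}{8} = \left(-2\right) 15 \frac{1}{3 + 15} + \frac{3441}{8} = \left(-2\right) 15 \cdot \frac{1}{18} + \frac{3441}{8} = - \frac{5}{3} + \frac{3441}{8} = \frac{10283}{24}$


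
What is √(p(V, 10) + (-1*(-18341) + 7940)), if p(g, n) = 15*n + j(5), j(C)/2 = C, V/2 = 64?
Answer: √26441 ≈ 162.61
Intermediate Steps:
V = 128 (V = 2*64 = 128)
j(C) = 2*C
p(g, n) = 10 + 15*n (p(g, n) = 15*n + 2*5 = 15*n + 10 = 10 + 15*n)
√(p(V, 10) + (-1*(-18341) + 7940)) = √((10 + 15*10) + (-1*(-18341) + 7940)) = √((10 + 150) + (18341 + 7940)) = √(160 + 26281) = √26441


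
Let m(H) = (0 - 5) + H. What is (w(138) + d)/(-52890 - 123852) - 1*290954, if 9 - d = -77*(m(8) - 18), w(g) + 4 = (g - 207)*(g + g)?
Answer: -25711885837/88371 ≈ -2.9095e+5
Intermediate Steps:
w(g) = -4 + 2*g*(-207 + g) (w(g) = -4 + (g - 207)*(g + g) = -4 + (-207 + g)*(2*g) = -4 + 2*g*(-207 + g))
m(H) = -5 + H
d = -1146 (d = 9 - (-77)*((-5 + 8) - 18) = 9 - (-77)*(3 - 18) = 9 - (-77)*(-15) = 9 - 1*1155 = 9 - 1155 = -1146)
(w(138) + d)/(-52890 - 123852) - 1*290954 = ((-4 - 414*138 + 2*138²) - 1146)/(-52890 - 123852) - 1*290954 = ((-4 - 57132 + 2*19044) - 1146)/(-176742) - 290954 = ((-4 - 57132 + 38088) - 1146)*(-1/176742) - 290954 = (-19048 - 1146)*(-1/176742) - 290954 = -20194*(-1/176742) - 290954 = 10097/88371 - 290954 = -25711885837/88371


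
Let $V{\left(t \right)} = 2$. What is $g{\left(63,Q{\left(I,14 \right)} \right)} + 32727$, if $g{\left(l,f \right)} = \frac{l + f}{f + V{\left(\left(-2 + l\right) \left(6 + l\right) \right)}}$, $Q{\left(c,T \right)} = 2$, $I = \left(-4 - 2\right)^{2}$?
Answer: $\frac{130973}{4} \approx 32743.0$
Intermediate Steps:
$I = 36$ ($I = \left(-6\right)^{2} = 36$)
$g{\left(l,f \right)} = \frac{f + l}{2 + f}$ ($g{\left(l,f \right)} = \frac{l + f}{f + 2} = \frac{f + l}{2 + f}$)
$g{\left(63,Q{\left(I,14 \right)} \right)} + 32727 = \frac{2 + 63}{2 + 2} + 32727 = \frac{1}{4} \cdot 65 + 32727 = \frac{65}{4} + 32727 = \frac{130973}{4}$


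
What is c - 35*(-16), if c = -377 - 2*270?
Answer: -357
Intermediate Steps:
c = -917 (c = -377 - 1*540 = -377 - 540 = -917)
c - 35*(-16) = -917 - 35*(-16) = -917 - 1*(-560) = -917 + 560 = -357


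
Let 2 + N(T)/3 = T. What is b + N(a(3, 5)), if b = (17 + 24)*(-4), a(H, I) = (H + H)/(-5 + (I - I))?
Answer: -868/5 ≈ -173.60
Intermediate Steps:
a(H, I) = -2*H/5 (a(H, I) = (2*H)/(-5 + 0) = (2*H)/(-5) = (2*H)*(-⅕) = -2*H/5)
N(T) = -6 + 3*T
b = -164 (b = 41*(-4) = -164)
b + N(a(3, 5)) = -164 + (-6 + 3*(-⅖*3)) = -164 + (-6 + 3*(-6/5)) = -164 + (-6 - 18/5) = -164 - 48/5 = -868/5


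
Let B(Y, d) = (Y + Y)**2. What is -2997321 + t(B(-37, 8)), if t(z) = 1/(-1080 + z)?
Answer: -13176223115/4396 ≈ -2.9973e+6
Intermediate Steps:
B(Y, d) = 4*Y**2 (B(Y, d) = (2*Y)**2 = 4*Y**2)
-2997321 + t(B(-37, 8)) = -2997321 + 1/(-1080 + 4*(-37)**2) = -2997321 + 1/(-1080 + 4*1369) = -2997321 + 1/(-1080 + 5476) = -2997321 + 1/4396 = -13176223115/4396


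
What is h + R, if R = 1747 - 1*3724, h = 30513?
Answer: 28536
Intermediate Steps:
R = -1977 (R = 1747 - 3724 = -1977)
h + R = 30513 - 1977 = 28536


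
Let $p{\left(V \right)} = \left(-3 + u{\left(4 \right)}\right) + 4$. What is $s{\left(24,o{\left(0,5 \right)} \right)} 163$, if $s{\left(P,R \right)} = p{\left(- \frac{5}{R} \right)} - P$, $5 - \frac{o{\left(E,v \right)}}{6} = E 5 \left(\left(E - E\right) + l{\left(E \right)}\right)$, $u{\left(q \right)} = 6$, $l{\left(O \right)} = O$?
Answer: $-2771$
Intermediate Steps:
$o{\left(E,v \right)} = 30 - 30 E^{2}$ ($o{\left(E,v \right)} = 30 - 6 E 5 \left(\left(E - E\right) + E\right) = 30 - 6 \cdot 5 E \left(0 + E\right) = 30 - 6 \cdot 5 E E = 30 - 6 \cdot 5 E^{2} = 30 - 30 E^{2}$)
$p{\left(V \right)} = 7$ ($p{\left(V \right)} = \left(-3 + 6\right) + 4 = 3 + 4 = 7$)
$s{\left(P,R \right)} = 7 - P$
$s{\left(24,o{\left(0,5 \right)} \right)} 163 = \left(7 - 24\right) 163 = \left(-17\right) 163 = -2771$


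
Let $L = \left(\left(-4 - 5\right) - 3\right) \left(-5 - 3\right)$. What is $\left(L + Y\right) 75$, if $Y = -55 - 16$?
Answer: $1875$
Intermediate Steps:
$Y = -71$
$L = 96$ ($L = \left(-9 - 3\right) \left(-8\right) = \left(-12\right) \left(-8\right) = 96$)
$\left(L + Y\right) 75 = \left(96 - 71\right) 75 = 25 \cdot 75 = 1875$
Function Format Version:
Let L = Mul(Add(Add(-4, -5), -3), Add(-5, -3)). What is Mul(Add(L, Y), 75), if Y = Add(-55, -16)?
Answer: 1875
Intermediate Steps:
Y = -71
L = 96 (L = Mul(Add(-9, -3), -8) = Mul(-12, -8) = 96)
Mul(Add(L, Y), 75) = Mul(Add(96, -71), 75) = Mul(25, 75) = 1875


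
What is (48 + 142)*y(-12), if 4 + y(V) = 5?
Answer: 190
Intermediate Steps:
y(V) = 1 (y(V) = -4 + 5 = 1)
(48 + 142)*y(-12) = (48 + 142)*1 = 190*1 = 190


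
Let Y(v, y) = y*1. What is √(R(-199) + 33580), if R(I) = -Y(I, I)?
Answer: √33779 ≈ 183.79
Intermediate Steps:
Y(v, y) = y
R(I) = -I
√(R(-199) + 33580) = √(-1*(-199) + 33580) = √(199 + 33580) = √33779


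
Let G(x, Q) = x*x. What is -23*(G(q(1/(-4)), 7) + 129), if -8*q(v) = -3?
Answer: -190095/64 ≈ -2970.2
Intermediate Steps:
q(v) = 3/8 (q(v) = -⅛*(-3) = 3/8)
G(x, Q) = x²
-23*(G(q(1/(-4)), 7) + 129) = -23*((3/8)² + 129) = -23*(9/64 + 129) = -23*8265/64 = -190095/64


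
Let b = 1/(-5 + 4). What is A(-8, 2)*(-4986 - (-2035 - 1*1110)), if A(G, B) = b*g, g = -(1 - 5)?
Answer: 7364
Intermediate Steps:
g = 4 (g = -1*(-4) = 4)
b = -1 (b = 1/(-1) = -1)
A(G, B) = -4 (A(G, B) = -1*4 = -4)
A(-8, 2)*(-4986 - (-2035 - 1*1110)) = -4*(-4986 - (-2035 - 1*1110)) = -4*(-4986 - (-2035 - 1110)) = -4*(-4986 - 1*(-3145)) = -4*(-4986 + 3145) = -4*(-1841) = 7364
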